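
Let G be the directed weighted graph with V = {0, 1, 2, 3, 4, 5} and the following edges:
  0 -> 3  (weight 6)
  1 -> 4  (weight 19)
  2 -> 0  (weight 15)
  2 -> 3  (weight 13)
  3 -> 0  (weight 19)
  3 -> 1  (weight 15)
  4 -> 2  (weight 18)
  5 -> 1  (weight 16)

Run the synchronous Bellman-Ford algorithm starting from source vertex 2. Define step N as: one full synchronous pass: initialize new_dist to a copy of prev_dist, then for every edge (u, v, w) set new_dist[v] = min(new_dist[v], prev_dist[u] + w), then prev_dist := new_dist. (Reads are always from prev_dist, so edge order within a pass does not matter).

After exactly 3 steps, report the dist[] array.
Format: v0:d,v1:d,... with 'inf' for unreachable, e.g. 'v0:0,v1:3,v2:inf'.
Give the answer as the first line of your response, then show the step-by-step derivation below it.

v0:15,v1:28,v2:0,v3:13,v4:47,v5:inf

step 1: dist = v0:15,v1:inf,v2:0,v3:13,v4:inf,v5:inf
step 2: dist = v0:15,v1:28,v2:0,v3:13,v4:inf,v5:inf
step 3: dist = v0:15,v1:28,v2:0,v3:13,v4:47,v5:inf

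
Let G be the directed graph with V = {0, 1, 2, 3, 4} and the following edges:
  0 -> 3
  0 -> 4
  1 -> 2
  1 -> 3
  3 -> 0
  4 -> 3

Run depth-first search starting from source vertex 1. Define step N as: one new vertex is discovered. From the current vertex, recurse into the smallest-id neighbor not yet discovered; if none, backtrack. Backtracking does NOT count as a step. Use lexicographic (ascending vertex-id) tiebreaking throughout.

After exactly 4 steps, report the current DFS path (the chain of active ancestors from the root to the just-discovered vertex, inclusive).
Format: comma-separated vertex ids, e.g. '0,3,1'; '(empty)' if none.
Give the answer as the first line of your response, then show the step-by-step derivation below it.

1,3,0

step 1: discover 1; path=1; order=1
step 2: discover 2; path=1>2; order=1,2
step 3: discover 3; path=1>3; order=1,2,3
step 4: discover 0; path=1>3>0; order=1,2,3,0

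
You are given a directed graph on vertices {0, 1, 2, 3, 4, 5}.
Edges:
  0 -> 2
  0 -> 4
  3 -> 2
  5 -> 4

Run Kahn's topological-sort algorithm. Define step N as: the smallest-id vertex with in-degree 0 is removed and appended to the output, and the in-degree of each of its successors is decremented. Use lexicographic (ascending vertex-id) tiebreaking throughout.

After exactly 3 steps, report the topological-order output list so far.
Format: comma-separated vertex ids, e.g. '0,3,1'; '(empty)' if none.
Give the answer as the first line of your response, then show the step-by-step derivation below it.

0,1,3

step 1: output 0; order=[0]; indeg=(0,0,1,0,1,0)
step 2: output 1; order=[0,1]; indeg=(0,0,1,0,1,0)
step 3: output 3; order=[0,1,3]; indeg=(0,0,0,0,1,0)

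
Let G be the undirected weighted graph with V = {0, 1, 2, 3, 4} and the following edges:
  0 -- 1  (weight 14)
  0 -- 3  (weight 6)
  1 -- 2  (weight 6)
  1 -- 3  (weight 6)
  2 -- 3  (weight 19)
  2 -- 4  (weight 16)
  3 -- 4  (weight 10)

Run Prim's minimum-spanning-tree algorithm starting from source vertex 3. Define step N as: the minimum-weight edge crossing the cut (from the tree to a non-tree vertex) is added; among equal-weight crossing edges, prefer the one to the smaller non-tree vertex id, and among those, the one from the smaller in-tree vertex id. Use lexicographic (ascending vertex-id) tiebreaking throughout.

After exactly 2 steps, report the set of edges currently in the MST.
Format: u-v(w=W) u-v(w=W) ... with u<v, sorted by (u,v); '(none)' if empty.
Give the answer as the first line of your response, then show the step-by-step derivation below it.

0-3(w=6) 1-3(w=6)

step 1: add edge 0-3 (w=6); MST = {0-3(w=6)}
step 2: add edge 1-3 (w=6); MST = {0-3(w=6) 1-3(w=6)}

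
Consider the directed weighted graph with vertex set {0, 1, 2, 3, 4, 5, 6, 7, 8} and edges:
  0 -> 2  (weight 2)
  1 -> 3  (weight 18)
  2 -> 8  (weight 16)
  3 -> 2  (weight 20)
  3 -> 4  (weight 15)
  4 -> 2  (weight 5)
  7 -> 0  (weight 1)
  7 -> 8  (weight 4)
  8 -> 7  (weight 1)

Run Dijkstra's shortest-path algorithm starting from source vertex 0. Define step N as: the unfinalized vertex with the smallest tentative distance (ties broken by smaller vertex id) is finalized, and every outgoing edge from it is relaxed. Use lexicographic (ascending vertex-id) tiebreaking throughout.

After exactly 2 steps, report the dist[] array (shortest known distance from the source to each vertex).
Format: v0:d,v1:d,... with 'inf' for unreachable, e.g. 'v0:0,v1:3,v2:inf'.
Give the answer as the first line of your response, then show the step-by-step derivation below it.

v0:0,v1:inf,v2:2,v3:inf,v4:inf,v5:inf,v6:inf,v7:inf,v8:18

step 1: dist = v0:0,v1:inf,v2:2,v3:inf,v4:inf,v5:inf,v6:inf,v7:inf,v8:inf
step 2: dist = v0:0,v1:inf,v2:2,v3:inf,v4:inf,v5:inf,v6:inf,v7:inf,v8:18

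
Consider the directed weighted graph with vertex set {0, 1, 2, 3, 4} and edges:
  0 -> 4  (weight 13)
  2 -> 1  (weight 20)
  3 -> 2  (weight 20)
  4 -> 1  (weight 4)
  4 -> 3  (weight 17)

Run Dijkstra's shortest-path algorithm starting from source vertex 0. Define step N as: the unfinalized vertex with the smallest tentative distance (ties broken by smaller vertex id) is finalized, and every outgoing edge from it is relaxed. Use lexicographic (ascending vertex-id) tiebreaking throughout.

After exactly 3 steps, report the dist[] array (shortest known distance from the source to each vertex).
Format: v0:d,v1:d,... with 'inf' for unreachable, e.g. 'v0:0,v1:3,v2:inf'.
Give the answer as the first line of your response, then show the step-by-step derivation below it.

v0:0,v1:17,v2:inf,v3:30,v4:13

step 1: dist = v0:0,v1:inf,v2:inf,v3:inf,v4:13
step 2: dist = v0:0,v1:17,v2:inf,v3:30,v4:13
step 3: dist = v0:0,v1:17,v2:inf,v3:30,v4:13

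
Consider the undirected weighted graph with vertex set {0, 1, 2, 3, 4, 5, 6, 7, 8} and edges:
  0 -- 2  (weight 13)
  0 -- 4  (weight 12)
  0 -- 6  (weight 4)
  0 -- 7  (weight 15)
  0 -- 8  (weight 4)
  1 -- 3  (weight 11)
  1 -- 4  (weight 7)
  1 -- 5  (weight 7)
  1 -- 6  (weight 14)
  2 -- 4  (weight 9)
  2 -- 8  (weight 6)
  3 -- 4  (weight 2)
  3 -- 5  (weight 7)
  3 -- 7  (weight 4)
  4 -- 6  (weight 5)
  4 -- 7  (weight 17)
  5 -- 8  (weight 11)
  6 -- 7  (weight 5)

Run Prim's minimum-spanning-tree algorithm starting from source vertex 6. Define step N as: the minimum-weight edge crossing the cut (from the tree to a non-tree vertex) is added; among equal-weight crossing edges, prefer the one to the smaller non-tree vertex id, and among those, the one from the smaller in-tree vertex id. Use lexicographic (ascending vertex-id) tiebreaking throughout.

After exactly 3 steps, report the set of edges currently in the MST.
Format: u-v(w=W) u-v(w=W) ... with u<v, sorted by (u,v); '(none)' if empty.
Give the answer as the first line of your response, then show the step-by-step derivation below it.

0-6(w=4) 0-8(w=4) 4-6(w=5)

step 1: add edge 0-6 (w=4); MST = {0-6(w=4)}
step 2: add edge 0-8 (w=4); MST = {0-6(w=4) 0-8(w=4)}
step 3: add edge 4-6 (w=5); MST = {0-6(w=4) 0-8(w=4) 4-6(w=5)}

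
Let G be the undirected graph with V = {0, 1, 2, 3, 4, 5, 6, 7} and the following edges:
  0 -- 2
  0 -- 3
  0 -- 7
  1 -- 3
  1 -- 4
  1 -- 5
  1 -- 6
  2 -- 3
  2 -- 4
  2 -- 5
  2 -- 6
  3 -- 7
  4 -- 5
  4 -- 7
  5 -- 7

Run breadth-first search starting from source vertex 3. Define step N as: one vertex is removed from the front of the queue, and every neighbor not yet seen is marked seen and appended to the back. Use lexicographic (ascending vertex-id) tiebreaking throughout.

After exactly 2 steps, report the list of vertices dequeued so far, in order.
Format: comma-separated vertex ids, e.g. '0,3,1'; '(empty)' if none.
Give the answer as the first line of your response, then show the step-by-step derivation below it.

3,0

step 1: dequeue 3; queue=[0,1,2,7]; order=3
step 2: dequeue 0; queue=[1,2,7]; order=3,0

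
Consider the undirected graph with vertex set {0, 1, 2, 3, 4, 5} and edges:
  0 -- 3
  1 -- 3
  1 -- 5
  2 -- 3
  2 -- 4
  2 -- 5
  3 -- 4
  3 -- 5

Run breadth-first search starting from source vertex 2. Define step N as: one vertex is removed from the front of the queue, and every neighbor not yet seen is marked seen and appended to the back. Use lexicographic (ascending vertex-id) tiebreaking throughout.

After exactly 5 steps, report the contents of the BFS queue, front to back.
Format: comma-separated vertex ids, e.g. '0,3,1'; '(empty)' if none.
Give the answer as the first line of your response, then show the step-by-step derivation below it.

1

step 1: dequeue 2; queue=[3,4,5]; order=2
step 2: dequeue 3; queue=[4,5,0,1]; order=2,3
step 3: dequeue 4; queue=[5,0,1]; order=2,3,4
step 4: dequeue 5; queue=[0,1]; order=2,3,4,5
step 5: dequeue 0; queue=[1]; order=2,3,4,5,0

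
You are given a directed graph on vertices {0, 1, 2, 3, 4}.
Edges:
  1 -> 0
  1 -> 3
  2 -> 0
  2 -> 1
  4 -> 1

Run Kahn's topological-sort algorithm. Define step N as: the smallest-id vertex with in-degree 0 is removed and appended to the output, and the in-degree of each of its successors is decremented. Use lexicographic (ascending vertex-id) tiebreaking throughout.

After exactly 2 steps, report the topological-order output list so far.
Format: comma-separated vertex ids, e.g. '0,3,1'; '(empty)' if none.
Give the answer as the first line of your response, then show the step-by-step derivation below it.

2,4

step 1: output 2; order=[2]; indeg=(1,1,0,1,0)
step 2: output 4; order=[2,4]; indeg=(1,0,0,1,0)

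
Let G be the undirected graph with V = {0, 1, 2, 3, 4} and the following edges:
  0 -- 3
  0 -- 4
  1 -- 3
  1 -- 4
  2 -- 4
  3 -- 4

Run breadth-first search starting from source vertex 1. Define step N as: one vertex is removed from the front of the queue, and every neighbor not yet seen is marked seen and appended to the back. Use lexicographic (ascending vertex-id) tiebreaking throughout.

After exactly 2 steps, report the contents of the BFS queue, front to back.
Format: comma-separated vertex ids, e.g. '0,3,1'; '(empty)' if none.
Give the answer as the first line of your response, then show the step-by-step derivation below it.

4,0

step 1: dequeue 1; queue=[3,4]; order=1
step 2: dequeue 3; queue=[4,0]; order=1,3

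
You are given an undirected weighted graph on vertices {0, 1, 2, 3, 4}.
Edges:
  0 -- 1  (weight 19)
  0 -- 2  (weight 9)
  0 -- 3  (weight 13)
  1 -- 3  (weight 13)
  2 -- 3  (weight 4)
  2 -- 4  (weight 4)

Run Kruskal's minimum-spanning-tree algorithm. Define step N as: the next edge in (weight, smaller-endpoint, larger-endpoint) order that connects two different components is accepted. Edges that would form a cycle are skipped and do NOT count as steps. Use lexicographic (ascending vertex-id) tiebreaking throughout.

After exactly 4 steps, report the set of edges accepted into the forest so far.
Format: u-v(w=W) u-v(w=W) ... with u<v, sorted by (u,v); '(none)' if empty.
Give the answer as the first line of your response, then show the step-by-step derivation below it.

0-2(w=9) 1-3(w=13) 2-3(w=4) 2-4(w=4)

step 1: add edge 2-3 (w=4); MST = {2-3(w=4)}
step 2: add edge 2-4 (w=4); MST = {2-3(w=4) 2-4(w=4)}
step 3: add edge 0-2 (w=9); MST = {0-2(w=9) 2-3(w=4) 2-4(w=4)}
step 4: add edge 1-3 (w=13); MST = {0-2(w=9) 1-3(w=13) 2-3(w=4) 2-4(w=4)}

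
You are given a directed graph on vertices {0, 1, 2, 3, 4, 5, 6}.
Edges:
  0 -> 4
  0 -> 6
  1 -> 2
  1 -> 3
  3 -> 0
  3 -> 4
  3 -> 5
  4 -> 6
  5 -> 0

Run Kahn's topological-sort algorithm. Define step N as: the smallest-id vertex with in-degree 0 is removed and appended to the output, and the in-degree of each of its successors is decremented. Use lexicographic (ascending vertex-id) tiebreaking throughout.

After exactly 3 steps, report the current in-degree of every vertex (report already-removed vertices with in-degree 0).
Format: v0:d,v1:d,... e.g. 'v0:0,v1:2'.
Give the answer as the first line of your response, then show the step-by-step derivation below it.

v0:1,v1:0,v2:0,v3:0,v4:1,v5:0,v6:2

step 1: output 1; order=[1]; indeg=(2,0,0,0,2,1,2)
step 2: output 2; order=[1,2]; indeg=(2,0,0,0,2,1,2)
step 3: output 3; order=[1,2,3]; indeg=(1,0,0,0,1,0,2)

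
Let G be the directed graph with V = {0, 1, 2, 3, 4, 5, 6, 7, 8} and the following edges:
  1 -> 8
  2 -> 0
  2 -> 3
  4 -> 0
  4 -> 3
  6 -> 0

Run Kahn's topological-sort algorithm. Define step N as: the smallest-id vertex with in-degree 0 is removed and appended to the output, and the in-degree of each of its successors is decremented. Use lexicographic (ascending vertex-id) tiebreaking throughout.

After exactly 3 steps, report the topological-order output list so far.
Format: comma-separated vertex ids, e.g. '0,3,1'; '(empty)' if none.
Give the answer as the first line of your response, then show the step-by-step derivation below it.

1,2,4

step 1: output 1; order=[1]; indeg=(3,0,0,2,0,0,0,0,0)
step 2: output 2; order=[1,2]; indeg=(2,0,0,1,0,0,0,0,0)
step 3: output 4; order=[1,2,4]; indeg=(1,0,0,0,0,0,0,0,0)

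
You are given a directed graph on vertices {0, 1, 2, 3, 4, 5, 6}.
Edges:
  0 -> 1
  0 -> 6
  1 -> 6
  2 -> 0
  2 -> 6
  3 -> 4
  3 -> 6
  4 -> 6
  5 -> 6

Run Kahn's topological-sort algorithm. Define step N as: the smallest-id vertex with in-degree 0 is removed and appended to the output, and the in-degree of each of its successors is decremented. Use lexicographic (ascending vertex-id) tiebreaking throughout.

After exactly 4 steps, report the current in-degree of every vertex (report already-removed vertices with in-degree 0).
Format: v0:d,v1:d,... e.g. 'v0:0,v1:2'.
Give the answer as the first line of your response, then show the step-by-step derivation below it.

v0:0,v1:0,v2:0,v3:0,v4:0,v5:0,v6:2

step 1: output 2; order=[2]; indeg=(0,1,0,0,1,0,5)
step 2: output 0; order=[2,0]; indeg=(0,0,0,0,1,0,4)
step 3: output 1; order=[2,0,1]; indeg=(0,0,0,0,1,0,3)
step 4: output 3; order=[2,0,1,3]; indeg=(0,0,0,0,0,0,2)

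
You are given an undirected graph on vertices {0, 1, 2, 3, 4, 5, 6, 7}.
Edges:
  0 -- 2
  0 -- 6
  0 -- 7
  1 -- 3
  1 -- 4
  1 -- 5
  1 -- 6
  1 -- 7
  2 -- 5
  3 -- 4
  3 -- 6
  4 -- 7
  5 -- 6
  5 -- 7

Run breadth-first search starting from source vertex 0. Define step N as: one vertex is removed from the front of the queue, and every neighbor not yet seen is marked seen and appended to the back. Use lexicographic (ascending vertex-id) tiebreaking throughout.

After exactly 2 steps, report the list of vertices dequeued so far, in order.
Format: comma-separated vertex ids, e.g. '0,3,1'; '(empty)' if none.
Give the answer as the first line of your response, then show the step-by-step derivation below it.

0,2

step 1: dequeue 0; queue=[2,6,7]; order=0
step 2: dequeue 2; queue=[6,7,5]; order=0,2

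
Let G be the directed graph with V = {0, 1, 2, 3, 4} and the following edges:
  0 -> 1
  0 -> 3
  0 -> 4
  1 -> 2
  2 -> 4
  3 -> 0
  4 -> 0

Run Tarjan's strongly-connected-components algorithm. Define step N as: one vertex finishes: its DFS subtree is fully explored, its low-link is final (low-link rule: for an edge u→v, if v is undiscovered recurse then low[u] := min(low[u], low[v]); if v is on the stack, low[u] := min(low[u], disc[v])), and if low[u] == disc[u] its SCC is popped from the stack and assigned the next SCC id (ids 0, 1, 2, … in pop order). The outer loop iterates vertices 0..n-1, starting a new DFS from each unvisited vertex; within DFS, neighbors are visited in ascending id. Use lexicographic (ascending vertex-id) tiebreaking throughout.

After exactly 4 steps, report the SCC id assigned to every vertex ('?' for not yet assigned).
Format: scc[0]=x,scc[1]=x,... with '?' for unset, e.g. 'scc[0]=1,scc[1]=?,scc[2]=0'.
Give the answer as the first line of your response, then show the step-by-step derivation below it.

scc[0]=?,scc[1]=?,scc[2]=?,scc[3]=?,scc[4]=?

step 1: low=(low[0]=0,low[1]=1,low[2]=2,low[3]=?,low[4]=0); scc=(scc[0]=?,scc[1]=?,scc[2]=?,scc[3]=?,scc[4]=?)
step 2: low=(low[0]=0,low[1]=1,low[2]=0,low[3]=?,low[4]=0); scc=(scc[0]=?,scc[1]=?,scc[2]=?,scc[3]=?,scc[4]=?)
step 3: low=(low[0]=0,low[1]=0,low[2]=0,low[3]=?,low[4]=0); scc=(scc[0]=?,scc[1]=?,scc[2]=?,scc[3]=?,scc[4]=?)
step 4: low=(low[0]=0,low[1]=0,low[2]=0,low[3]=0,low[4]=0); scc=(scc[0]=?,scc[1]=?,scc[2]=?,scc[3]=?,scc[4]=?)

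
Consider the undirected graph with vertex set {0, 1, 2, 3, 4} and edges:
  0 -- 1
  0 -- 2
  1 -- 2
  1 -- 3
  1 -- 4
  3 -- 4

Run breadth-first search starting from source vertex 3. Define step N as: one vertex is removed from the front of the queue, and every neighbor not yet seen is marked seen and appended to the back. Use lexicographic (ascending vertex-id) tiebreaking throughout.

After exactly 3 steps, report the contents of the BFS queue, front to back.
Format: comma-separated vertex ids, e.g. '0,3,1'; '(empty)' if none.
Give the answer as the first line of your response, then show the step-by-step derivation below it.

0,2

step 1: dequeue 3; queue=[1,4]; order=3
step 2: dequeue 1; queue=[4,0,2]; order=3,1
step 3: dequeue 4; queue=[0,2]; order=3,1,4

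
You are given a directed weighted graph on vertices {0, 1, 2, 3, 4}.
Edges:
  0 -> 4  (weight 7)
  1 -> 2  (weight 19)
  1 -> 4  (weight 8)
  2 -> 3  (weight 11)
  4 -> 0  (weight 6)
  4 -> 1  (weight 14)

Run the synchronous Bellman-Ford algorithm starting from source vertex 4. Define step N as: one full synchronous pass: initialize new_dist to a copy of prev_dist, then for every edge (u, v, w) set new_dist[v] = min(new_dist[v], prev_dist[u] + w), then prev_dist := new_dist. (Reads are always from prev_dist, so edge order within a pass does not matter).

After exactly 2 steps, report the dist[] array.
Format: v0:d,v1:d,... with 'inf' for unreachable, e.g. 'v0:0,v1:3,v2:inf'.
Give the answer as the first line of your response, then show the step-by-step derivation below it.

v0:6,v1:14,v2:33,v3:inf,v4:0

step 1: dist = v0:6,v1:14,v2:inf,v3:inf,v4:0
step 2: dist = v0:6,v1:14,v2:33,v3:inf,v4:0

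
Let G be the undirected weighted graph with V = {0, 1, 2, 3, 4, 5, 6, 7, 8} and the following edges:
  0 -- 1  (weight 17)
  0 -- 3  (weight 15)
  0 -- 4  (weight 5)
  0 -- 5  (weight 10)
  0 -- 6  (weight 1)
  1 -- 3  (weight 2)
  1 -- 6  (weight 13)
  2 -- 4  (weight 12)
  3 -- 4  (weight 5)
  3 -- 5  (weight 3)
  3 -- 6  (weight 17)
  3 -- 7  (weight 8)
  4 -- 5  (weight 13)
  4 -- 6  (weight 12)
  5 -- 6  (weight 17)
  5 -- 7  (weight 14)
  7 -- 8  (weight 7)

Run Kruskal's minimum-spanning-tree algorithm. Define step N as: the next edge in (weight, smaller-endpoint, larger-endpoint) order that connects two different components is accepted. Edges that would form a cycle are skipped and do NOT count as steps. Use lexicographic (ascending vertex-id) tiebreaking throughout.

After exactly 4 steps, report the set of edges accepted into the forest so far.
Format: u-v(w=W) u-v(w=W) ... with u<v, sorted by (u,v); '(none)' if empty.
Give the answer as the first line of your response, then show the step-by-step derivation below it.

0-4(w=5) 0-6(w=1) 1-3(w=2) 3-5(w=3)

step 1: add edge 0-6 (w=1); MST = {0-6(w=1)}
step 2: add edge 1-3 (w=2); MST = {0-6(w=1) 1-3(w=2)}
step 3: add edge 3-5 (w=3); MST = {0-6(w=1) 1-3(w=2) 3-5(w=3)}
step 4: add edge 0-4 (w=5); MST = {0-4(w=5) 0-6(w=1) 1-3(w=2) 3-5(w=3)}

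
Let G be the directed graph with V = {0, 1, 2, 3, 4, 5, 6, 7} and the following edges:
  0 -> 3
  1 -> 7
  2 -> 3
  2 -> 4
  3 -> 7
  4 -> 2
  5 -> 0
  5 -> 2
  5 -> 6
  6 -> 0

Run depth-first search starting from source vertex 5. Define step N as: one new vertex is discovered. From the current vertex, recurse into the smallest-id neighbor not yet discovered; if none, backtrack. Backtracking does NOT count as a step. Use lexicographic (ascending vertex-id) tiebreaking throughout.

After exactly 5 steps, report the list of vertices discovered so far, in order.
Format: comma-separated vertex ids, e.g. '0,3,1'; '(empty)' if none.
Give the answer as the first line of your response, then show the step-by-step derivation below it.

5,0,3,7,2

step 1: discover 5; path=5; order=5
step 2: discover 0; path=5>0; order=5,0
step 3: discover 3; path=5>0>3; order=5,0,3
step 4: discover 7; path=5>0>3>7; order=5,0,3,7
step 5: discover 2; path=5>2; order=5,0,3,7,2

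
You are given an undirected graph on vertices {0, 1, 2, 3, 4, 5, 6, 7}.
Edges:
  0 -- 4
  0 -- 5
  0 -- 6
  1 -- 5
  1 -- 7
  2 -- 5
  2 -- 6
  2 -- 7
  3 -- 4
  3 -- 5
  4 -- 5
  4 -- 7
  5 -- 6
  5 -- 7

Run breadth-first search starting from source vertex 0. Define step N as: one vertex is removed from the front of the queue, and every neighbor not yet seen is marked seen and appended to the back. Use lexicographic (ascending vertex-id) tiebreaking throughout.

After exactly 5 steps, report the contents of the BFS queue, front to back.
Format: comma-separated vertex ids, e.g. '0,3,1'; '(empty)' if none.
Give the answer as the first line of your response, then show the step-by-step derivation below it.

7,1,2

step 1: dequeue 0; queue=[4,5,6]; order=0
step 2: dequeue 4; queue=[5,6,3,7]; order=0,4
step 3: dequeue 5; queue=[6,3,7,1,2]; order=0,4,5
step 4: dequeue 6; queue=[3,7,1,2]; order=0,4,5,6
step 5: dequeue 3; queue=[7,1,2]; order=0,4,5,6,3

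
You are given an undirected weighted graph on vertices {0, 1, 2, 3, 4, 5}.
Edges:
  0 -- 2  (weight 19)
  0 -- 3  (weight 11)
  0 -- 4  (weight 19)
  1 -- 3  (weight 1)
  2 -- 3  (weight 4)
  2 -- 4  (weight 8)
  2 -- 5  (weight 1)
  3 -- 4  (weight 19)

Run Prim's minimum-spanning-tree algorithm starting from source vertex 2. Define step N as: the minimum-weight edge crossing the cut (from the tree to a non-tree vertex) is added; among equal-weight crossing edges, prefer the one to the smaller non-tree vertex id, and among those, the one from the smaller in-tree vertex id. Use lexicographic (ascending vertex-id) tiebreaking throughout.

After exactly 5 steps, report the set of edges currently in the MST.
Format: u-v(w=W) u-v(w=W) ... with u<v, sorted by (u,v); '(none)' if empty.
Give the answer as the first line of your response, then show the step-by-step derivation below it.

0-3(w=11) 1-3(w=1) 2-3(w=4) 2-4(w=8) 2-5(w=1)

step 1: add edge 2-5 (w=1); MST = {2-5(w=1)}
step 2: add edge 2-3 (w=4); MST = {2-3(w=4) 2-5(w=1)}
step 3: add edge 1-3 (w=1); MST = {1-3(w=1) 2-3(w=4) 2-5(w=1)}
step 4: add edge 2-4 (w=8); MST = {1-3(w=1) 2-3(w=4) 2-4(w=8) 2-5(w=1)}
step 5: add edge 0-3 (w=11); MST = {0-3(w=11) 1-3(w=1) 2-3(w=4) 2-4(w=8) 2-5(w=1)}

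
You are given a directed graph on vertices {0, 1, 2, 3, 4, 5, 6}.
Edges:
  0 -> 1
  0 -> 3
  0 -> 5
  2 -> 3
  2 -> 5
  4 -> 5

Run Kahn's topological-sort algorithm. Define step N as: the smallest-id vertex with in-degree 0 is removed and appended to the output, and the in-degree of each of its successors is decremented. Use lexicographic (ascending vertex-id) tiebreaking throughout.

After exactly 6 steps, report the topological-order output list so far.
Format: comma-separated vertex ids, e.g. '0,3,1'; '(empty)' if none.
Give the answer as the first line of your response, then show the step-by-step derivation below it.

0,1,2,3,4,5

step 1: output 0; order=[0]; indeg=(0,0,0,1,0,2,0)
step 2: output 1; order=[0,1]; indeg=(0,0,0,1,0,2,0)
step 3: output 2; order=[0,1,2]; indeg=(0,0,0,0,0,1,0)
step 4: output 3; order=[0,1,2,3]; indeg=(0,0,0,0,0,1,0)
step 5: output 4; order=[0,1,2,3,4]; indeg=(0,0,0,0,0,0,0)
step 6: output 5; order=[0,1,2,3,4,5]; indeg=(0,0,0,0,0,0,0)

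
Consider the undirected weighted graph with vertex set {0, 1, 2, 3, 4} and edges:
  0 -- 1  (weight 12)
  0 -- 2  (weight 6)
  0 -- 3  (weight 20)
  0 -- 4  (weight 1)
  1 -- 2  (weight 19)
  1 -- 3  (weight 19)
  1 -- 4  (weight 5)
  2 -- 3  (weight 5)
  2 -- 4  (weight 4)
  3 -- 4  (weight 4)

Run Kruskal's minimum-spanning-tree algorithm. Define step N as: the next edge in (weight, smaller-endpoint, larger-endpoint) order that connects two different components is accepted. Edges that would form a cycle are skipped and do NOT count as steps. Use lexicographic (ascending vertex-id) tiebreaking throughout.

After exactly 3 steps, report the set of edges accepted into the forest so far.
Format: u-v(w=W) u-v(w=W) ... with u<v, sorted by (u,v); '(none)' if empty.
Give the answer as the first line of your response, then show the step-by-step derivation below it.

0-4(w=1) 2-4(w=4) 3-4(w=4)

step 1: add edge 0-4 (w=1); MST = {0-4(w=1)}
step 2: add edge 2-4 (w=4); MST = {0-4(w=1) 2-4(w=4)}
step 3: add edge 3-4 (w=4); MST = {0-4(w=1) 2-4(w=4) 3-4(w=4)}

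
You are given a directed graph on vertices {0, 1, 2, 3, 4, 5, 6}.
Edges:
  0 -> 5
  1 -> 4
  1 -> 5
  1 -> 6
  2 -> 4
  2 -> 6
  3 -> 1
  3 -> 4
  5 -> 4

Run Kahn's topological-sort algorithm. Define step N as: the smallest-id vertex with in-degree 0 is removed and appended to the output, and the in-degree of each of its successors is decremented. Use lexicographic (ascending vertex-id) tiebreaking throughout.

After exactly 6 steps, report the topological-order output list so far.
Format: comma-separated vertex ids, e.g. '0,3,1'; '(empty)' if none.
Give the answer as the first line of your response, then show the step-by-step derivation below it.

0,2,3,1,5,4

step 1: output 0; order=[0]; indeg=(0,1,0,0,4,1,2)
step 2: output 2; order=[0,2]; indeg=(0,1,0,0,3,1,1)
step 3: output 3; order=[0,2,3]; indeg=(0,0,0,0,2,1,1)
step 4: output 1; order=[0,2,3,1]; indeg=(0,0,0,0,1,0,0)
step 5: output 5; order=[0,2,3,1,5]; indeg=(0,0,0,0,0,0,0)
step 6: output 4; order=[0,2,3,1,5,4]; indeg=(0,0,0,0,0,0,0)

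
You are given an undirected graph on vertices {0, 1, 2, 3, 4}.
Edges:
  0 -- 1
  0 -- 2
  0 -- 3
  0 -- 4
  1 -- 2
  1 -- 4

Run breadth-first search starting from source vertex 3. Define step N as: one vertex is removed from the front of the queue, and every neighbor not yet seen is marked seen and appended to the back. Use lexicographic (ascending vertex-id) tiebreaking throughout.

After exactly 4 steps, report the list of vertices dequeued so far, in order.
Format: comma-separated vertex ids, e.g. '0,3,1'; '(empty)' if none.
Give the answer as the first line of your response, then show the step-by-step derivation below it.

3,0,1,2

step 1: dequeue 3; queue=[0]; order=3
step 2: dequeue 0; queue=[1,2,4]; order=3,0
step 3: dequeue 1; queue=[2,4]; order=3,0,1
step 4: dequeue 2; queue=[4]; order=3,0,1,2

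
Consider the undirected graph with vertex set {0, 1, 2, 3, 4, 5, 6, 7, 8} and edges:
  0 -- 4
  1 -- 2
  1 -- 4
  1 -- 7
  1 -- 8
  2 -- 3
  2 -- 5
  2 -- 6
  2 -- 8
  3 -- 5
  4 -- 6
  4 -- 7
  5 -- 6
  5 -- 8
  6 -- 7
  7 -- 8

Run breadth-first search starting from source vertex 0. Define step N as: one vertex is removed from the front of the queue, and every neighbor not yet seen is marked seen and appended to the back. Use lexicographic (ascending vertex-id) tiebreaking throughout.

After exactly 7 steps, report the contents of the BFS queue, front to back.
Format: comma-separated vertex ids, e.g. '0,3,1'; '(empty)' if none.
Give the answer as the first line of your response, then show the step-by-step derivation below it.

5,3

step 1: dequeue 0; queue=[4]; order=0
step 2: dequeue 4; queue=[1,6,7]; order=0,4
step 3: dequeue 1; queue=[6,7,2,8]; order=0,4,1
step 4: dequeue 6; queue=[7,2,8,5]; order=0,4,1,6
step 5: dequeue 7; queue=[2,8,5]; order=0,4,1,6,7
step 6: dequeue 2; queue=[8,5,3]; order=0,4,1,6,7,2
step 7: dequeue 8; queue=[5,3]; order=0,4,1,6,7,2,8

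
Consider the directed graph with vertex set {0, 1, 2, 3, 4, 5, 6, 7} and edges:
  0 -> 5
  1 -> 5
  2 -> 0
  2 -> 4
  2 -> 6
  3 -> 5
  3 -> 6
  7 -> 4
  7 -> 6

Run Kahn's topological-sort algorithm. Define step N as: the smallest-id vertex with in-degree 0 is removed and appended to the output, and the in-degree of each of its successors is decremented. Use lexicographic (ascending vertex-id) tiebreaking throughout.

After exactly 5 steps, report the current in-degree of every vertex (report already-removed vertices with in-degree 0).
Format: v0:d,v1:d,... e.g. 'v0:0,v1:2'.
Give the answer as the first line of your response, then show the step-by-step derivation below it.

v0:0,v1:0,v2:0,v3:0,v4:1,v5:0,v6:1,v7:0

step 1: output 1; order=[1]; indeg=(1,0,0,0,2,2,3,0)
step 2: output 2; order=[1,2]; indeg=(0,0,0,0,1,2,2,0)
step 3: output 0; order=[1,2,0]; indeg=(0,0,0,0,1,1,2,0)
step 4: output 3; order=[1,2,0,3]; indeg=(0,0,0,0,1,0,1,0)
step 5: output 5; order=[1,2,0,3,5]; indeg=(0,0,0,0,1,0,1,0)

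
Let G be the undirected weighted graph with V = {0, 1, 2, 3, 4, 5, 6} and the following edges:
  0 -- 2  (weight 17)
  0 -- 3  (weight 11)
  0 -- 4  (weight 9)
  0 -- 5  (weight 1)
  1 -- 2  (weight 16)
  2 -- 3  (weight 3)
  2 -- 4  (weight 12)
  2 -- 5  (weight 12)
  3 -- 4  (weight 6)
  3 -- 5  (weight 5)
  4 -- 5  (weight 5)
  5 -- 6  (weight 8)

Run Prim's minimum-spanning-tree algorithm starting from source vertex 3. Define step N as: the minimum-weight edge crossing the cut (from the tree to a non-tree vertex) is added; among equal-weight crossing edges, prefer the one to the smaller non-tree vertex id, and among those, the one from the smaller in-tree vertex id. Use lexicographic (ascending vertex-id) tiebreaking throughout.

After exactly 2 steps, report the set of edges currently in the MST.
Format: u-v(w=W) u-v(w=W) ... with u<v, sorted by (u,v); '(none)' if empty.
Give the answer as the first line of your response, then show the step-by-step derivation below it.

2-3(w=3) 3-5(w=5)

step 1: add edge 2-3 (w=3); MST = {2-3(w=3)}
step 2: add edge 3-5 (w=5); MST = {2-3(w=3) 3-5(w=5)}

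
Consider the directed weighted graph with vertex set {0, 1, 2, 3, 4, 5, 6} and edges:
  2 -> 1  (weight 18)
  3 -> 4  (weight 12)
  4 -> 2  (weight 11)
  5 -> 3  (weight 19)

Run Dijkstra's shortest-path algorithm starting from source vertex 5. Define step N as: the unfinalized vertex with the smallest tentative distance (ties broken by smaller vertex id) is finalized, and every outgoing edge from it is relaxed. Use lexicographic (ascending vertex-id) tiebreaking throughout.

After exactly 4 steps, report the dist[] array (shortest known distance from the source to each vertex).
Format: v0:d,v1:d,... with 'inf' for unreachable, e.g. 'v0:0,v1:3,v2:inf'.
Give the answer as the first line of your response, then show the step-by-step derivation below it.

v0:inf,v1:60,v2:42,v3:19,v4:31,v5:0,v6:inf

step 1: dist = v0:inf,v1:inf,v2:inf,v3:19,v4:inf,v5:0,v6:inf
step 2: dist = v0:inf,v1:inf,v2:inf,v3:19,v4:31,v5:0,v6:inf
step 3: dist = v0:inf,v1:inf,v2:42,v3:19,v4:31,v5:0,v6:inf
step 4: dist = v0:inf,v1:60,v2:42,v3:19,v4:31,v5:0,v6:inf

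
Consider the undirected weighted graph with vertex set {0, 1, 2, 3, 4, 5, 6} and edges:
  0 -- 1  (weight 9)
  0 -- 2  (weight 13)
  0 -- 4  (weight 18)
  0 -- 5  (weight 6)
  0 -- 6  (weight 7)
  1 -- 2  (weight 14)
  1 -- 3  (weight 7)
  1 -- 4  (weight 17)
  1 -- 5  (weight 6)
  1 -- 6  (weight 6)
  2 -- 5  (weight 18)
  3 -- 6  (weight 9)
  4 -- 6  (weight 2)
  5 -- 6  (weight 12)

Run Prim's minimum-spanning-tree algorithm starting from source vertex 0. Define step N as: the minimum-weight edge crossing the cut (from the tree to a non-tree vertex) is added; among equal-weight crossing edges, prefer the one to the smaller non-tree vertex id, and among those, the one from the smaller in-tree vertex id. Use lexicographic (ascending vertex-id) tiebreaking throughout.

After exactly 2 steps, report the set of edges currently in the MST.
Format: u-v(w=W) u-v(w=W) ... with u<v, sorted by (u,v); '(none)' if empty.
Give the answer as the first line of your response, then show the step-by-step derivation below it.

0-5(w=6) 1-5(w=6)

step 1: add edge 0-5 (w=6); MST = {0-5(w=6)}
step 2: add edge 1-5 (w=6); MST = {0-5(w=6) 1-5(w=6)}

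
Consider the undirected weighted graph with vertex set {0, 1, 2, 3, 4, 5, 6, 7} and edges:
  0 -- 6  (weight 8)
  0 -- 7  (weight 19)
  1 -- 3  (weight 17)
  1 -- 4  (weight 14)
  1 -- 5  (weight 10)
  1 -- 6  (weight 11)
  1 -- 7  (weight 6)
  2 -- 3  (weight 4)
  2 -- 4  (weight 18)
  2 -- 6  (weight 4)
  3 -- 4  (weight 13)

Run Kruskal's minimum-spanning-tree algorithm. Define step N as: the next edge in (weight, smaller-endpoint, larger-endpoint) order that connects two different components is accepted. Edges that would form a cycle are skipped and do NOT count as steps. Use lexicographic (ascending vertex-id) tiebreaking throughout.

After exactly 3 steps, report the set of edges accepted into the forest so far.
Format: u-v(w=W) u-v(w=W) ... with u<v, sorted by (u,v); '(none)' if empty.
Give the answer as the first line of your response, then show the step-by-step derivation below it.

1-7(w=6) 2-3(w=4) 2-6(w=4)

step 1: add edge 2-3 (w=4); MST = {2-3(w=4)}
step 2: add edge 2-6 (w=4); MST = {2-3(w=4) 2-6(w=4)}
step 3: add edge 1-7 (w=6); MST = {1-7(w=6) 2-3(w=4) 2-6(w=4)}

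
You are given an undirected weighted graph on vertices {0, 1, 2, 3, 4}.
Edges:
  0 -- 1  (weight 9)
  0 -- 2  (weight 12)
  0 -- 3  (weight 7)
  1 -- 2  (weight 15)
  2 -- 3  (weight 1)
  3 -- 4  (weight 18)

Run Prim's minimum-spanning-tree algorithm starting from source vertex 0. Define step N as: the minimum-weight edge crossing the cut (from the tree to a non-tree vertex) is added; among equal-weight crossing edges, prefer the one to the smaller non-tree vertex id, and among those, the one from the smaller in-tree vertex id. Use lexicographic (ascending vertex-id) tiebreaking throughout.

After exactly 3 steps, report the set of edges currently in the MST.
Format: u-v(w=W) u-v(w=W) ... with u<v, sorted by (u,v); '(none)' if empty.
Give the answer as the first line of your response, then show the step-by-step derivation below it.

0-1(w=9) 0-3(w=7) 2-3(w=1)

step 1: add edge 0-3 (w=7); MST = {0-3(w=7)}
step 2: add edge 2-3 (w=1); MST = {0-3(w=7) 2-3(w=1)}
step 3: add edge 0-1 (w=9); MST = {0-1(w=9) 0-3(w=7) 2-3(w=1)}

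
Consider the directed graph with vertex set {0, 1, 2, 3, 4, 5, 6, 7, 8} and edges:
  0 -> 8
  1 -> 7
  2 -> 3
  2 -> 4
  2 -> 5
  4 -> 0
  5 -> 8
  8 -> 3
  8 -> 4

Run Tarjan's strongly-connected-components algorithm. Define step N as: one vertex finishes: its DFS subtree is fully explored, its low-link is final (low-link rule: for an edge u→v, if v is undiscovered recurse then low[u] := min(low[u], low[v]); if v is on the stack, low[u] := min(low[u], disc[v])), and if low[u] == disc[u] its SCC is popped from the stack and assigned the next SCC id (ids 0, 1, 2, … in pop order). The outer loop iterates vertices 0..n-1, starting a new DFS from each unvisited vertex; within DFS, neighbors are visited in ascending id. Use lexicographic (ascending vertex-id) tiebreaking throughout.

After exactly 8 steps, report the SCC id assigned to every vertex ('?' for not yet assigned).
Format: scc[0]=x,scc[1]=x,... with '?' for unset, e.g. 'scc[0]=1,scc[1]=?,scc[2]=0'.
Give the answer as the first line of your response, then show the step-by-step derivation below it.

scc[0]=1,scc[1]=3,scc[2]=5,scc[3]=0,scc[4]=1,scc[5]=4,scc[6]=?,scc[7]=2,scc[8]=1

step 1: low=(low[0]=0,low[1]=?,low[2]=?,low[3]=2,low[4]=?,low[5]=?,low[6]=?,low[7]=?,low[8]=1); scc=(scc[0]=?,scc[1]=?,scc[2]=?,scc[3]=0,scc[4]=?,scc[5]=?,scc[6]=?,scc[7]=?,scc[8]=?)
step 2: low=(low[0]=0,low[1]=?,low[2]=?,low[3]=2,low[4]=0,low[5]=?,low[6]=?,low[7]=?,low[8]=1); scc=(scc[0]=?,scc[1]=?,scc[2]=?,scc[3]=0,scc[4]=?,scc[5]=?,scc[6]=?,scc[7]=?,scc[8]=?)
step 3: low=(low[0]=0,low[1]=?,low[2]=?,low[3]=2,low[4]=0,low[5]=?,low[6]=?,low[7]=?,low[8]=0); scc=(scc[0]=?,scc[1]=?,scc[2]=?,scc[3]=0,scc[4]=?,scc[5]=?,scc[6]=?,scc[7]=?,scc[8]=?)
step 4: low=(low[0]=0,low[1]=?,low[2]=?,low[3]=2,low[4]=0,low[5]=?,low[6]=?,low[7]=?,low[8]=0); scc=(scc[0]=1,scc[1]=?,scc[2]=?,scc[3]=0,scc[4]=1,scc[5]=?,scc[6]=?,scc[7]=?,scc[8]=1)
step 5: low=(low[0]=0,low[1]=4,low[2]=?,low[3]=2,low[4]=0,low[5]=?,low[6]=?,low[7]=5,low[8]=0); scc=(scc[0]=1,scc[1]=?,scc[2]=?,scc[3]=0,scc[4]=1,scc[5]=?,scc[6]=?,scc[7]=2,scc[8]=1)
step 6: low=(low[0]=0,low[1]=4,low[2]=?,low[3]=2,low[4]=0,low[5]=?,low[6]=?,low[7]=5,low[8]=0); scc=(scc[0]=1,scc[1]=3,scc[2]=?,scc[3]=0,scc[4]=1,scc[5]=?,scc[6]=?,scc[7]=2,scc[8]=1)
step 7: low=(low[0]=0,low[1]=4,low[2]=6,low[3]=2,low[4]=0,low[5]=7,low[6]=?,low[7]=5,low[8]=0); scc=(scc[0]=1,scc[1]=3,scc[2]=?,scc[3]=0,scc[4]=1,scc[5]=4,scc[6]=?,scc[7]=2,scc[8]=1)
step 8: low=(low[0]=0,low[1]=4,low[2]=6,low[3]=2,low[4]=0,low[5]=7,low[6]=?,low[7]=5,low[8]=0); scc=(scc[0]=1,scc[1]=3,scc[2]=5,scc[3]=0,scc[4]=1,scc[5]=4,scc[6]=?,scc[7]=2,scc[8]=1)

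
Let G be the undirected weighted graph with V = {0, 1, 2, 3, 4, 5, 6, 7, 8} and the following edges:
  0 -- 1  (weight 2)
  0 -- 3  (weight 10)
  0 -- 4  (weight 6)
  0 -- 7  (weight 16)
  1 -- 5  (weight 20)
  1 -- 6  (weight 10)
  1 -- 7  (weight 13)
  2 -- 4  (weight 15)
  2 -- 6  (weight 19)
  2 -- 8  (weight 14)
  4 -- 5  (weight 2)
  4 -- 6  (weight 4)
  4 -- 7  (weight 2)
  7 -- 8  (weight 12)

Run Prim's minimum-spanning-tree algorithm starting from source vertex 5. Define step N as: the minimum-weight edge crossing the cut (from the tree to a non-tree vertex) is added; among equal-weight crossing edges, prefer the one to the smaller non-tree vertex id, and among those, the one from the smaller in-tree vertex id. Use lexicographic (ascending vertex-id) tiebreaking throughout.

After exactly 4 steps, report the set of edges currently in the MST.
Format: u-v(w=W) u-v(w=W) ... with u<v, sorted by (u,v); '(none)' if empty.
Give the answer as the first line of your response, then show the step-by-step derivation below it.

0-4(w=6) 4-5(w=2) 4-6(w=4) 4-7(w=2)

step 1: add edge 4-5 (w=2); MST = {4-5(w=2)}
step 2: add edge 4-7 (w=2); MST = {4-5(w=2) 4-7(w=2)}
step 3: add edge 4-6 (w=4); MST = {4-5(w=2) 4-6(w=4) 4-7(w=2)}
step 4: add edge 0-4 (w=6); MST = {0-4(w=6) 4-5(w=2) 4-6(w=4) 4-7(w=2)}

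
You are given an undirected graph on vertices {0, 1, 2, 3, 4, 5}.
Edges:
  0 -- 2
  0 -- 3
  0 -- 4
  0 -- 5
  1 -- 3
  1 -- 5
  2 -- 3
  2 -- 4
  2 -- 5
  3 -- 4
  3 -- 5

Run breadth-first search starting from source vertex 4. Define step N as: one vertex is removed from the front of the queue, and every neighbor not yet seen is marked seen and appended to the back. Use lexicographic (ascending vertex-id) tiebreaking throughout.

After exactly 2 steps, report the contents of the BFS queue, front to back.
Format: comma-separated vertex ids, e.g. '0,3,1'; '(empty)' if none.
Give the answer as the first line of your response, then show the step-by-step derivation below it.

2,3,5

step 1: dequeue 4; queue=[0,2,3]; order=4
step 2: dequeue 0; queue=[2,3,5]; order=4,0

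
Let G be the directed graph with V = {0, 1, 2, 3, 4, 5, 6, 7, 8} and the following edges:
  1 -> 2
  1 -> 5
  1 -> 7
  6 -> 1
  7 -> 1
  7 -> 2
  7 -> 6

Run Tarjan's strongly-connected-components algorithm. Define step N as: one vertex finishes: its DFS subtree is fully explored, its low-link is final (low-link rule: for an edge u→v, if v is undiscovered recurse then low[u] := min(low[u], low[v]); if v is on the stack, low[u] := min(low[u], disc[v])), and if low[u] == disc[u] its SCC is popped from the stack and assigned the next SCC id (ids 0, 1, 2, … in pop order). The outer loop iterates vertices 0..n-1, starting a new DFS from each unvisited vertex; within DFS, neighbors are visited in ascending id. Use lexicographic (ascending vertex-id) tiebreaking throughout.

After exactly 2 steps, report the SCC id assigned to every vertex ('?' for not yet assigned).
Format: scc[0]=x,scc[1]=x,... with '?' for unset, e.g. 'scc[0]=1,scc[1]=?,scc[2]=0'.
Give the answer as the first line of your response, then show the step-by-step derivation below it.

scc[0]=0,scc[1]=?,scc[2]=1,scc[3]=?,scc[4]=?,scc[5]=?,scc[6]=?,scc[7]=?,scc[8]=?

step 1: low=(low[0]=0,low[1]=?,low[2]=?,low[3]=?,low[4]=?,low[5]=?,low[6]=?,low[7]=?,low[8]=?); scc=(scc[0]=0,scc[1]=?,scc[2]=?,scc[3]=?,scc[4]=?,scc[5]=?,scc[6]=?,scc[7]=?,scc[8]=?)
step 2: low=(low[0]=0,low[1]=1,low[2]=2,low[3]=?,low[4]=?,low[5]=?,low[6]=?,low[7]=?,low[8]=?); scc=(scc[0]=0,scc[1]=?,scc[2]=1,scc[3]=?,scc[4]=?,scc[5]=?,scc[6]=?,scc[7]=?,scc[8]=?)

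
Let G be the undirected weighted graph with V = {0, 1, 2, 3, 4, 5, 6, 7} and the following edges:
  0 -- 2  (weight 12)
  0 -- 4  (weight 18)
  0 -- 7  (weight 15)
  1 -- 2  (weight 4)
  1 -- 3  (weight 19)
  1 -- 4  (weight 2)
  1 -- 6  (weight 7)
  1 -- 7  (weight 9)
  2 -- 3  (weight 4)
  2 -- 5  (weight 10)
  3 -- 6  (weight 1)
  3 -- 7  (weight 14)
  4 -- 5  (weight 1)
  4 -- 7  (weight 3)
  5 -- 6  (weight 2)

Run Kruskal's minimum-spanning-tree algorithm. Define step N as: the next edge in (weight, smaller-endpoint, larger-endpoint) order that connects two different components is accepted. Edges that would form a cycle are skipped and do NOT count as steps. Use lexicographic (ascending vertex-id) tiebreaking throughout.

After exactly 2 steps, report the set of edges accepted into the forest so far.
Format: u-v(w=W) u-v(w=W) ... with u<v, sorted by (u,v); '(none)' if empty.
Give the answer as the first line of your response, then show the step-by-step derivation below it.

3-6(w=1) 4-5(w=1)

step 1: add edge 3-6 (w=1); MST = {3-6(w=1)}
step 2: add edge 4-5 (w=1); MST = {3-6(w=1) 4-5(w=1)}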